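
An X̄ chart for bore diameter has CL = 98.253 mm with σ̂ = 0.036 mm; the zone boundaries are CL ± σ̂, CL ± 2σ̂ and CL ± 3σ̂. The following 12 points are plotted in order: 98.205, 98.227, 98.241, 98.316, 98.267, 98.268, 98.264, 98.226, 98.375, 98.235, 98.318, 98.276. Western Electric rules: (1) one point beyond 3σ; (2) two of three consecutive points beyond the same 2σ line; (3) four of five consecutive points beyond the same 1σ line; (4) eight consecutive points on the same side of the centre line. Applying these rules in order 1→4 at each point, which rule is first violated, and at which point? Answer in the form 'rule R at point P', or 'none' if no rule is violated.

rule 1 at point 9

Zone of each point (C = within 1σ̂, B = 1σ̂–2σ̂, A = 2σ̂–3σ̂, * = beyond 3σ̂; sign = side of CL): 1:-B, 2:-C, 3:-C, 4:+B, 5:+C, 6:+C, 7:+C, 8:-C, 9:+*, 10:-C, 11:+B, 12:+C
Rule 1 (one point beyond the 3σ limits) is satisfied at point 9.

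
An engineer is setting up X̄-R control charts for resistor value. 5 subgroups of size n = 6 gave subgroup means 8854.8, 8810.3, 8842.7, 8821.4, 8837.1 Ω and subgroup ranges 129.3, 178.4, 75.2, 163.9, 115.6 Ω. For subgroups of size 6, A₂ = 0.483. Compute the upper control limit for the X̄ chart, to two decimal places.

X̄̄ = (8854.8 + 8810.3 + 8842.7 + 8821.4 + 8837.1) / 5 = 44166.3000 / 5 = 8833.2600
R̄ = (129.3 + 178.4 + 75.2 + 163.9 + 115.6) / 5 = 662.4000 / 5 = 132.4800
UCL = X̄̄ + A₂·R̄ = 8833.2600 + 0.483 × 132.4800 = 8897.2478

8897.25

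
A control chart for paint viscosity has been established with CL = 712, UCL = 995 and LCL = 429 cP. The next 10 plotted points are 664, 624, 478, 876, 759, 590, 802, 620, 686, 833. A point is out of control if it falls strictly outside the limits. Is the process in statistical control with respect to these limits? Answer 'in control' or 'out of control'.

All 10 points lie within [429, 995].

in control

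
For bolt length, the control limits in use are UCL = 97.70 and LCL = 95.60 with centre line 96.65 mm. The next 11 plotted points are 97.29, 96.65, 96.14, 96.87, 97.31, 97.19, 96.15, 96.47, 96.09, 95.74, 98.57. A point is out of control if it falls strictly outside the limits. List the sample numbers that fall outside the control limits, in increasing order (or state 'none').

11

Compare each point to [95.60, 97.70]: sample 11 = 98.57 > UCL.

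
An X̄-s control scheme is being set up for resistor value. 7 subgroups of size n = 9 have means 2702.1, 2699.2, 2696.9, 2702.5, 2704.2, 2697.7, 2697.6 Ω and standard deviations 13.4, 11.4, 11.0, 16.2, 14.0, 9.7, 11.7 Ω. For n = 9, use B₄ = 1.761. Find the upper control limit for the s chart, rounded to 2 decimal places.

21.99

s̄ = (13.4 + 11.4 + 11.0 + 16.2 + 14.0 + 9.7 + 11.7) / 7 = 12.4857
UCL_s = B₄·s̄ = 1.761 × 12.4857 = 21.9873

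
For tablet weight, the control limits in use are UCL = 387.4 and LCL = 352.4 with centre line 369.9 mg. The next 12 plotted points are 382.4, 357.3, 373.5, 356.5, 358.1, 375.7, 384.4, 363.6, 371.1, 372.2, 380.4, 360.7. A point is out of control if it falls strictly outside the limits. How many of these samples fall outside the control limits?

All 12 points lie within [352.4, 387.4].

0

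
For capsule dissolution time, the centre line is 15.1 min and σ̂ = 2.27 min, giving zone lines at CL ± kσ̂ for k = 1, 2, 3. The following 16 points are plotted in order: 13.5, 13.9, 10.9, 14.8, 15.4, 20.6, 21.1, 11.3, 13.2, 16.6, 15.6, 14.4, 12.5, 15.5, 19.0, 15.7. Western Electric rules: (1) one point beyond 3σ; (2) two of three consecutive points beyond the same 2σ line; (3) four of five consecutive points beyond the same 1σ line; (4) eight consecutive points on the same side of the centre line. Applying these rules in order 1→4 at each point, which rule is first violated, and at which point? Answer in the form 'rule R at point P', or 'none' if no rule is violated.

Zone of each point (C = within 1σ̂, B = 1σ̂–2σ̂, A = 2σ̂–3σ̂, * = beyond 3σ̂; sign = side of CL): 1:-C, 2:-C, 3:-B, 4:-C, 5:+C, 6:+A, 7:+A, 8:-B, 9:-C, 10:+C, 11:+C, 12:-C, 13:-B, 14:+C, 15:+B, 16:+C
Rule 2 (two of three consecutive points beyond the same 2σ limit) is satisfied at point 7.

rule 2 at point 7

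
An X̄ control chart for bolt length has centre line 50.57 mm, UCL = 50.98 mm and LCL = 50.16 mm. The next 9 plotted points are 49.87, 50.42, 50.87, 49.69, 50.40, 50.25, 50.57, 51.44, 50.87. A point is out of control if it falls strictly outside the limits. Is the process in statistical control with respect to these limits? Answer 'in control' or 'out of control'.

out of control

Compare each point to [50.16, 50.98]: sample 1 = 49.87 < LCL; sample 4 = 49.69 < LCL; sample 8 = 51.44 > UCL.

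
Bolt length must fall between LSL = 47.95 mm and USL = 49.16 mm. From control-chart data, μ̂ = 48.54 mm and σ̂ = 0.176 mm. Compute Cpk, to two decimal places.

1.12

Cpu = (USL − μ̂) / (3σ̂) = (49.16 − 48.54) / (3 × 0.176) = 1.1742; Cpl = (μ̂ − LSL) / (3σ̂) = (48.54 − 47.95) / (3 × 0.176) = 1.1174; Cpk = min(Cpu, Cpl) = 1.1174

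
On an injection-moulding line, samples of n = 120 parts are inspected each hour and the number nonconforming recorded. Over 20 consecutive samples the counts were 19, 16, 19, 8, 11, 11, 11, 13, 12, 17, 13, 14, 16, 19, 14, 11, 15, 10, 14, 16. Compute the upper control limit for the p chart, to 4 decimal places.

p̄ = Σdᵢ / (k·n) = 279 / (20 × 120) = 0.11625
UCL = p̄ + 3·√(p̄(1−p̄)/n) = 0.11625 + 3 × √(0.11625×0.88375/120) = 0.11625 + 3 × 0.02926 = 0.20403

0.2040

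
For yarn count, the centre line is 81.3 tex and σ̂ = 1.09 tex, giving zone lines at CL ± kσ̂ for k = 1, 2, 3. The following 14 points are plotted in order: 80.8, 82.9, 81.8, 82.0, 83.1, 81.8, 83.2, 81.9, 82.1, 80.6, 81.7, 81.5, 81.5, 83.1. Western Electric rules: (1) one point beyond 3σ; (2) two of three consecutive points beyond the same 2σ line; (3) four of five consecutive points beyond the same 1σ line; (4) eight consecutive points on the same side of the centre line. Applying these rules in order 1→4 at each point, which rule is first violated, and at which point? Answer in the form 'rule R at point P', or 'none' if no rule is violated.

rule 4 at point 9

Zone of each point (C = within 1σ̂, B = 1σ̂–2σ̂, A = 2σ̂–3σ̂, * = beyond 3σ̂; sign = side of CL): 1:-C, 2:+B, 3:+C, 4:+C, 5:+B, 6:+C, 7:+B, 8:+C, 9:+C, 10:-C, 11:+C, 12:+C, 13:+C, 14:+B
Rule 4 (eight consecutive points on the same side of the centre line) is satisfied at point 9.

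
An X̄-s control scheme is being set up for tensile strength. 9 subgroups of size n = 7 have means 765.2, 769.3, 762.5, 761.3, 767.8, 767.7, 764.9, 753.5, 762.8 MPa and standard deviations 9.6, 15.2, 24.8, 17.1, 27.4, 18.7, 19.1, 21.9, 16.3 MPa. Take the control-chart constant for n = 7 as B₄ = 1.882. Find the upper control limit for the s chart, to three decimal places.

s̄ = (9.6 + 15.2 + 24.8 + 17.1 + 27.4 + 18.7 + 19.1 + 21.9 + 16.3) / 9 = 18.9000
UCL_s = B₄·s̄ = 1.882 × 18.9000 = 35.5698

35.570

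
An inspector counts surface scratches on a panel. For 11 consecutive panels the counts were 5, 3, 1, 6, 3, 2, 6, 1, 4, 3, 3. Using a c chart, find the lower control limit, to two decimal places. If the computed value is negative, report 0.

c̄ = (5 + 3 + 1 + 6 + 3 + 2 + 6 + 1 + 4 + 3 + 3) / 11 = 37 / 11 = 3.3636
LCL = c̄ − 3√c̄ = 3.3636 − 3 × 1.8340 = -2.1384 → 0 (cannot be negative)

0.00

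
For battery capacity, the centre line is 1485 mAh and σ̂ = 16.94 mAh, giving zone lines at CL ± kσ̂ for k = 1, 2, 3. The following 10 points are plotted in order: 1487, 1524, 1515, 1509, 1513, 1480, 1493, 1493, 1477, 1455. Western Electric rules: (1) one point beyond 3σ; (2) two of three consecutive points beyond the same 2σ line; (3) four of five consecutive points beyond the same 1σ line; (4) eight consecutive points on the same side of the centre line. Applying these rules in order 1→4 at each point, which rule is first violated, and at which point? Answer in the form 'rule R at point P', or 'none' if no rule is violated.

Zone of each point (C = within 1σ̂, B = 1σ̂–2σ̂, A = 2σ̂–3σ̂, * = beyond 3σ̂; sign = side of CL): 1:+C, 2:+A, 3:+B, 4:+B, 5:+B, 6:-C, 7:+C, 8:+C, 9:-C, 10:-B
Rule 3 (four of five consecutive points beyond the same 1σ limit) is satisfied at point 5.

rule 3 at point 5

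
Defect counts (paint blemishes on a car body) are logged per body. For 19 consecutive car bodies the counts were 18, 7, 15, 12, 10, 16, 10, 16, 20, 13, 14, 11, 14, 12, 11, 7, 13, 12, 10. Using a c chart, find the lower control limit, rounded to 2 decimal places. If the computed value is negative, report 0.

2.00

c̄ = (18 + 7 + 15 + 12 + 10 + 16 + 10 + 16 + 20 + 13 + 14 + 11 + 14 + 12 + 11 + 7 + 13 + 12 + 10) / 19 = 241 / 19 = 12.6842
LCL = c̄ − 3√c̄ = 12.6842 − 3 × 3.5615 = 1.9997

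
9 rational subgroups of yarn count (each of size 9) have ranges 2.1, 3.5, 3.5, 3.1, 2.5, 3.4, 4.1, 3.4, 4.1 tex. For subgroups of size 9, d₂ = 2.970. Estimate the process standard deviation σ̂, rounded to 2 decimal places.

R̄ = (2.1 + 3.5 + 3.5 + 3.1 + 2.5 + 3.4 + 4.1 + 3.4 + 4.1) / 9 = 3.3000
σ̂ = R̄ / d₂ = 3.3000 / 2.970 = 1.1111

1.11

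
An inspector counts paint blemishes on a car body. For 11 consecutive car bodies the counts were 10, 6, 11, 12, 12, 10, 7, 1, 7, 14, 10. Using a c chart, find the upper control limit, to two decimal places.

c̄ = (10 + 6 + 11 + 12 + 12 + 10 + 7 + 1 + 7 + 14 + 10) / 11 = 100 / 11 = 9.0909
UCL = c̄ + 3√c̄ = 9.0909 + 3 × √9.0909 = 9.0909 + 3 × 3.0151 = 18.1362

18.14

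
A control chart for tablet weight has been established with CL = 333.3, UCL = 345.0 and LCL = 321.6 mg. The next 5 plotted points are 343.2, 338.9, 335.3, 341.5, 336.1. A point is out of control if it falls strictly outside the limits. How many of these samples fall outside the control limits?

0

All 5 points lie within [321.6, 345.0].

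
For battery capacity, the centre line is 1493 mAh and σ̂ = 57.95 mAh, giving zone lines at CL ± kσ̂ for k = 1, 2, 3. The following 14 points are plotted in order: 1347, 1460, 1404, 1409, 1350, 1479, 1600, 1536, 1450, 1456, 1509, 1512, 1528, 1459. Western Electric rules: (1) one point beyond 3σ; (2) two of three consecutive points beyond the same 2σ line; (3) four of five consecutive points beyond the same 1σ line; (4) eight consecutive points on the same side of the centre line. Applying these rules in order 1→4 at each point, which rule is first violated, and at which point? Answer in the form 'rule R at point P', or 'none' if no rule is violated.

Zone of each point (C = within 1σ̂, B = 1σ̂–2σ̂, A = 2σ̂–3σ̂, * = beyond 3σ̂; sign = side of CL): 1:-A, 2:-C, 3:-B, 4:-B, 5:-A, 6:-C, 7:+B, 8:+C, 9:-C, 10:-C, 11:+C, 12:+C, 13:+C, 14:-C
Rule 3 (four of five consecutive points beyond the same 1σ limit) is satisfied at point 5.

rule 3 at point 5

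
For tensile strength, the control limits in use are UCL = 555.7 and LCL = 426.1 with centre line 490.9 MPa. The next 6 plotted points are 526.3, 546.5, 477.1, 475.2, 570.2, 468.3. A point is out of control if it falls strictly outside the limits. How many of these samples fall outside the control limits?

1

Compare each point to [426.1, 555.7]: sample 5 = 570.2 > UCL.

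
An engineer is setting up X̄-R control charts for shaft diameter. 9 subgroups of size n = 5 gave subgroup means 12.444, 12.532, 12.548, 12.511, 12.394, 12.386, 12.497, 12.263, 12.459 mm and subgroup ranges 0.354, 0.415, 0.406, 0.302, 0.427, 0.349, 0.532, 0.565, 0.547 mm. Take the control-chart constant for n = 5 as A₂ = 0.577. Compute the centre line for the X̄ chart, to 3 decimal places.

12.448

X̄̄ = (12.444 + 12.532 + 12.548 + 12.511 + 12.394 + 12.386 + 12.497 + 12.263 + 12.459) / 9 = 112.0340 / 9 = 12.4482
CL = X̄̄ = 12.4482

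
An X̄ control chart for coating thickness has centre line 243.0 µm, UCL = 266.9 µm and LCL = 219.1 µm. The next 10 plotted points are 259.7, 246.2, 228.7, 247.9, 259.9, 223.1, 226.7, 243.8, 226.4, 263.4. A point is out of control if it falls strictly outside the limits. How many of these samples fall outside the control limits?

0

All 10 points lie within [219.1, 266.9].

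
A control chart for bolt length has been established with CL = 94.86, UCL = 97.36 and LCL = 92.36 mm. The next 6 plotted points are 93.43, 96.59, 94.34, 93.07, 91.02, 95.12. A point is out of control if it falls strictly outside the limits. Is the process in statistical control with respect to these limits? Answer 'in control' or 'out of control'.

Compare each point to [92.36, 97.36]: sample 5 = 91.02 < LCL.

out of control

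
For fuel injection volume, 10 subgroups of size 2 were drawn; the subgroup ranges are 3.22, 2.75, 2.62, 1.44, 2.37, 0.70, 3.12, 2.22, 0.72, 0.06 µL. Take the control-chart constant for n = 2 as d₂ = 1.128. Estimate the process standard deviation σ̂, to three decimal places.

1.704

R̄ = (3.22 + 2.75 + 2.62 + 1.44 + 2.37 + 0.70 + 3.12 + 2.22 + 0.72 + 0.06) / 10 = 1.9220
σ̂ = R̄ / d₂ = 1.9220 / 1.128 = 1.7039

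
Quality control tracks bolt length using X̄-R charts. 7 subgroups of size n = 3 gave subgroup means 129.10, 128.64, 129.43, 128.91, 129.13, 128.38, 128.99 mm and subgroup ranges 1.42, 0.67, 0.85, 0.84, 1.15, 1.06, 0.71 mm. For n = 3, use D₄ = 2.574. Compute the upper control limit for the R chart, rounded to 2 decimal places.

R̄ = (1.42 + 0.67 + 0.85 + 0.84 + 1.15 + 1.06 + 0.71) / 7 = 6.7000 / 7 = 0.9571
UCL_R = D₄·R̄ = 2.574 × 0.9571 = 2.4637

2.46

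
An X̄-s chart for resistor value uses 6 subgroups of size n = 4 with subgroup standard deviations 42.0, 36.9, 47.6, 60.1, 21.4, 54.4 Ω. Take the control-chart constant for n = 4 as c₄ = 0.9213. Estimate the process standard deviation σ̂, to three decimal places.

s̄ = (42.0 + 36.9 + 47.6 + 60.1 + 21.4 + 54.4) / 6 = 43.7333
σ̂ = s̄ / c₄ = 43.7333 / 0.9213 = 47.4692

47.469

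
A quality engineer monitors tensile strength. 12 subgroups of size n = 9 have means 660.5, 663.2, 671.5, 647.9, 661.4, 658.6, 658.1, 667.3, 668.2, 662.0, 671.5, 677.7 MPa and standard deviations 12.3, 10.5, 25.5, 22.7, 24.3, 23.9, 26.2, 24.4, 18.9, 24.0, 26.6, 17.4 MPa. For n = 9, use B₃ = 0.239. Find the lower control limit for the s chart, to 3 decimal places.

s̄ = (12.3 + 10.5 + 25.5 + 22.7 + 24.3 + 23.9 + 26.2 + 24.4 + 18.9 + 24.0 + 26.6 + 17.4) / 12 = 21.3917
LCL_s = B₃·s̄ = 0.239 × 21.3917 = 5.1126

5.113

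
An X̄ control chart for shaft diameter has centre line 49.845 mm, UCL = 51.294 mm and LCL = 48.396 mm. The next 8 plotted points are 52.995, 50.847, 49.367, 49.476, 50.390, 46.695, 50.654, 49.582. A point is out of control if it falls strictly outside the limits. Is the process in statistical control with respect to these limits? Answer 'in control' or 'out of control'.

out of control

Compare each point to [48.396, 51.294]: sample 1 = 52.995 > UCL; sample 6 = 46.695 < LCL.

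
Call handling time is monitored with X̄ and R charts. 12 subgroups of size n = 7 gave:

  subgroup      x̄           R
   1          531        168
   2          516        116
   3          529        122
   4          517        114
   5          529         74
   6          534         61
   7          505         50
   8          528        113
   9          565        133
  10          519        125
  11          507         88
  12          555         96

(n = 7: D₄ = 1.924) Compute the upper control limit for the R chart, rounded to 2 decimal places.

202.02

R̄ = (168 + 116 + 122 + 114 + 74 + 61 + 50 + 113 + 133 + 125 + 88 + 96) / 12 = 1260.0000 / 12 = 105.0000
UCL_R = D₄·R̄ = 1.924 × 105.0000 = 202.0200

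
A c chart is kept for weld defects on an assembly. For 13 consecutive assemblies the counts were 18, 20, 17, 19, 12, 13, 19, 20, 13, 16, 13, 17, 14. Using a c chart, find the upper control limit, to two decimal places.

28.32

c̄ = (18 + 20 + 17 + 19 + 12 + 13 + 19 + 20 + 13 + 16 + 13 + 17 + 14) / 13 = 211 / 13 = 16.2308
UCL = c̄ + 3√c̄ = 16.2308 + 3 × √16.2308 = 16.2308 + 3 × 4.0287 = 28.3170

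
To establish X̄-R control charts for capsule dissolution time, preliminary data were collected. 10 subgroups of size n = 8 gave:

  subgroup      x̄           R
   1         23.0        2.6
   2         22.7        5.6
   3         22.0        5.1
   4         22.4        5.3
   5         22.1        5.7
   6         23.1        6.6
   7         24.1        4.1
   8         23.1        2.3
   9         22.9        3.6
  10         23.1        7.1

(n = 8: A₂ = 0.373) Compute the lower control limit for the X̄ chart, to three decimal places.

21.060

X̄̄ = (23.0 + 22.7 + 22.0 + 22.4 + 22.1 + 23.1 + 24.1 + 23.1 + 22.9 + 23.1) / 10 = 228.5000 / 10 = 22.8500
R̄ = (2.6 + 5.6 + 5.1 + 5.3 + 5.7 + 6.6 + 4.1 + 2.3 + 3.6 + 7.1) / 10 = 48.0000 / 10 = 4.8000
LCL = X̄̄ − A₂·R̄ = 22.8500 − 0.373 × 4.8000 = 21.0596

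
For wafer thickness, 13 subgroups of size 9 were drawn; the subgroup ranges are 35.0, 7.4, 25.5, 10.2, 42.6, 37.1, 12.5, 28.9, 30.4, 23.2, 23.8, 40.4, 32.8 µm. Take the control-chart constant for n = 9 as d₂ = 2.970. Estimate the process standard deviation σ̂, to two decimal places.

R̄ = (35.0 + 7.4 + 25.5 + 10.2 + 42.6 + 37.1 + 12.5 + 28.9 + 30.4 + 23.2 + 23.8 + 40.4 + 32.8) / 13 = 26.9077
σ̂ = R̄ / d₂ = 26.9077 / 2.970 = 9.0598

9.06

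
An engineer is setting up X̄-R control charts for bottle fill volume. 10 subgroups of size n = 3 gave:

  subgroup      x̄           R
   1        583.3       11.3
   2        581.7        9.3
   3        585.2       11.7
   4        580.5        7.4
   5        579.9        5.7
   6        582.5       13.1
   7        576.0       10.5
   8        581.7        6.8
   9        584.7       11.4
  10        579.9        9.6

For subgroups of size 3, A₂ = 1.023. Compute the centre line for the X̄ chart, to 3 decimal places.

581.540

X̄̄ = (583.3 + 581.7 + 585.2 + 580.5 + 579.9 + 582.5 + 576.0 + 581.7 + 584.7 + 579.9) / 10 = 5815.4000 / 10 = 581.5400
CL = X̄̄ = 581.5400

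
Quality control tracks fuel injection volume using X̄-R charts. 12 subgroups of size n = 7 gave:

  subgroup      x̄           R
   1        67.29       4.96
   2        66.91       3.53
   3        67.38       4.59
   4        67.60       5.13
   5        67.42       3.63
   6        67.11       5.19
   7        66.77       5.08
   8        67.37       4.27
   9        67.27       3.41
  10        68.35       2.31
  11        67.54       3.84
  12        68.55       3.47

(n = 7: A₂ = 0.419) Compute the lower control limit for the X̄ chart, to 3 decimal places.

X̄̄ = (67.29 + 66.91 + 67.38 + 67.60 + 67.42 + 67.11 + 66.77 + 67.37 + 67.27 + 68.35 + 67.54 + 68.55) / 12 = 809.5600 / 12 = 67.4633
R̄ = (4.96 + 3.53 + 4.59 + 5.13 + 3.63 + 5.19 + 5.08 + 4.27 + 3.41 + 2.31 + 3.84 + 3.47) / 12 = 49.4100 / 12 = 4.1175
LCL = X̄̄ − A₂·R̄ = 67.4633 − 0.419 × 4.1175 = 65.7381

65.738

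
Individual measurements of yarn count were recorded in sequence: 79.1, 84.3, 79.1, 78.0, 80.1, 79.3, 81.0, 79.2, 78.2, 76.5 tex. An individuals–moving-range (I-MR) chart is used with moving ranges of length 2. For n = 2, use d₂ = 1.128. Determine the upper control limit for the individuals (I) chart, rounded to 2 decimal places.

X̄ = (79.1 + 84.3 + 79.1 + 78.0 + 80.1 + 79.3 + 81.0 + 79.2 + 78.2 + 76.5) / 10 = 79.4800
Moving ranges: 5.2, 5.2, 1.1, 2.1, 0.8, 1.7, 1.8, 1.0, 1.7; M̄R̄ = 20.6000 / 9 = 2.2889
UCL = X̄ + 3·M̄R̄/d₂ = 79.4800 + 3 × 2.2889 / 1.128 = 85.5675

85.57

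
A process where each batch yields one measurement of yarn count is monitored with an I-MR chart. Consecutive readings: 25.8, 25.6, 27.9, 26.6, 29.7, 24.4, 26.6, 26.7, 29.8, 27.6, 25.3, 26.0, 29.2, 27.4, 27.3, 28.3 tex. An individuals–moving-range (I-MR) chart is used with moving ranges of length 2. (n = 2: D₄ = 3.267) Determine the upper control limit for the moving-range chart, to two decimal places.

Moving ranges: 0.2, 2.3, 1.3, 3.1, 5.3, 2.2, 0.1, 3.1, 2.2, 2.3, 0.7, 3.2, 1.8, 0.1, 1.0; M̄R̄ = 28.9000 / 15 = 1.9267
UCL_MR = D₄·M̄R̄ = 3.267 × 1.9267 = 6.2944

6.29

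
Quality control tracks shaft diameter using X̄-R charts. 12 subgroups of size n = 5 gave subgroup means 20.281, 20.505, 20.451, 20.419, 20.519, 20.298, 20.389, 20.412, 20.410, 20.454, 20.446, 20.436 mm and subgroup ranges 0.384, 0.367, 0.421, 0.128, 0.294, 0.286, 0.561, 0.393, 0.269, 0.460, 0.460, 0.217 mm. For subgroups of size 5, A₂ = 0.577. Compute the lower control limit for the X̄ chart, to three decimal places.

20.214

X̄̄ = (20.281 + 20.505 + 20.451 + 20.419 + 20.519 + 20.298 + 20.389 + 20.412 + 20.410 + 20.454 + 20.446 + 20.436) / 12 = 245.0200 / 12 = 20.4183
R̄ = (0.384 + 0.367 + 0.421 + 0.128 + 0.294 + 0.286 + 0.561 + 0.393 + 0.269 + 0.460 + 0.460 + 0.217) / 12 = 4.2400 / 12 = 0.3533
LCL = X̄̄ − A₂·R̄ = 20.4183 − 0.577 × 0.3533 = 20.2145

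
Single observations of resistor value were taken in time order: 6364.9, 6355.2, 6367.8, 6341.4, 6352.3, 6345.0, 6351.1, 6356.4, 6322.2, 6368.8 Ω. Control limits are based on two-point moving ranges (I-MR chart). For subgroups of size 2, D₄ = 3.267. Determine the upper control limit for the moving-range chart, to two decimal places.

57.75

Moving ranges: 9.7, 12.6, 26.4, 10.9, 7.3, 6.1, 5.3, 34.2, 46.6; M̄R̄ = 159.1000 / 9 = 17.6778
UCL_MR = D₄·M̄R̄ = 3.267 × 17.6778 = 57.7533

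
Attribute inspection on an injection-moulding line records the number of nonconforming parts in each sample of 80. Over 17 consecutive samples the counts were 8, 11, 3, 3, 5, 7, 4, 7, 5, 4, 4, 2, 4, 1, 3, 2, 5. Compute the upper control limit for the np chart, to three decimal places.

10.827

p̄ = Σdᵢ / (k·n) = 78 / (17 × 80) = 0.05735
UCL = np̄ + 3·√(np̄(1−p̄)) = 4.5882 + 3 × √(4.5882×0.94265) = 4.5882 + 3 × 2.0797 = 10.8273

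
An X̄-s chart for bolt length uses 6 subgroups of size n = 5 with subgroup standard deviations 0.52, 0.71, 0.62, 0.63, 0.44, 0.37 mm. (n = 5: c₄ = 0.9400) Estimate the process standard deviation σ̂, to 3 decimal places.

0.583

s̄ = (0.52 + 0.71 + 0.62 + 0.63 + 0.44 + 0.37) / 6 = 0.5483
σ̂ = s̄ / c₄ = 0.5483 / 0.9400 = 0.5833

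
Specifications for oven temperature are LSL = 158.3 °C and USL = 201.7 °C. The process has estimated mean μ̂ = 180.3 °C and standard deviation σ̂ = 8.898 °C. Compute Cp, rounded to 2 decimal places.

0.81

Cp = (USL − LSL) / (6σ̂) = (201.7 − 158.3) / (6 × 8.898) = 43.4000 / 53.3880 = 0.8129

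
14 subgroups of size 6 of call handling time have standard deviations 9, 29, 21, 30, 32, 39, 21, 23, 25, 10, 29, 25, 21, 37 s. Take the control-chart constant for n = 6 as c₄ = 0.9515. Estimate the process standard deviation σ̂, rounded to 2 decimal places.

s̄ = (9 + 29 + 21 + 30 + 32 + 39 + 21 + 23 + 25 + 10 + 29 + 25 + 21 + 37) / 14 = 25.0714
σ̂ = s̄ / c₄ = 25.0714 / 0.9515 = 26.3494

26.35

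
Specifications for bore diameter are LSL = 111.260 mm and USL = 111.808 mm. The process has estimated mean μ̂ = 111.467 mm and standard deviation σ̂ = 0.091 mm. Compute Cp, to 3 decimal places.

1.004

Cp = (USL − LSL) / (6σ̂) = (111.808 − 111.260) / (6 × 0.091) = 0.5480 / 0.5460 = 1.0037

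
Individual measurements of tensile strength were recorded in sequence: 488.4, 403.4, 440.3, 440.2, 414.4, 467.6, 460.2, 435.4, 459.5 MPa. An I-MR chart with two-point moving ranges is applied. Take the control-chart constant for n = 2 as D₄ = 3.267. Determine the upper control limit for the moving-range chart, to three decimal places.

105.075

Moving ranges: 85.0, 36.9, 0.1, 25.8, 53.2, 7.4, 24.8, 24.1; M̄R̄ = 257.3000 / 8 = 32.1625
UCL_MR = D₄·M̄R̄ = 3.267 × 32.1625 = 105.0749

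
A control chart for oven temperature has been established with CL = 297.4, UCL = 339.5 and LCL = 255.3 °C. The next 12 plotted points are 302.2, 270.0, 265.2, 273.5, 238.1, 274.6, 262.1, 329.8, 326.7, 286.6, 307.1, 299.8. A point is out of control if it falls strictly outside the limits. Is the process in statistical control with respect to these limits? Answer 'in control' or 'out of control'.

out of control

Compare each point to [255.3, 339.5]: sample 5 = 238.1 < LCL.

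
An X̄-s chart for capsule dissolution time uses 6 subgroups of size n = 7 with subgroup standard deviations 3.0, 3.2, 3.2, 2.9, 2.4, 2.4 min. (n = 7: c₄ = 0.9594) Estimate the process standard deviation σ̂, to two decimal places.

2.97

s̄ = (3.0 + 3.2 + 3.2 + 2.9 + 2.4 + 2.4) / 6 = 2.8500
σ̂ = s̄ / c₄ = 2.8500 / 0.9594 = 2.9706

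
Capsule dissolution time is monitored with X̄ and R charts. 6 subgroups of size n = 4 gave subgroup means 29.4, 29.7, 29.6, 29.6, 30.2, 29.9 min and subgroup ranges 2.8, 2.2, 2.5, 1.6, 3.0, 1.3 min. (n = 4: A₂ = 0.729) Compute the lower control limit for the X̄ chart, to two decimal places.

28.11

X̄̄ = (29.4 + 29.7 + 29.6 + 29.6 + 30.2 + 29.9) / 6 = 178.4000 / 6 = 29.7333
R̄ = (2.8 + 2.2 + 2.5 + 1.6 + 3.0 + 1.3) / 6 = 13.4000 / 6 = 2.2333
LCL = X̄̄ − A₂·R̄ = 29.7333 − 0.729 × 2.2333 = 28.1052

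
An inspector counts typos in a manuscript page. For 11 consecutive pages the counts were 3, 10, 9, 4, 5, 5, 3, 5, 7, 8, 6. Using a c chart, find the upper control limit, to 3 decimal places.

13.202

c̄ = (3 + 10 + 9 + 4 + 5 + 5 + 3 + 5 + 7 + 8 + 6) / 11 = 65 / 11 = 5.9091
UCL = c̄ + 3√c̄ = 5.9091 + 3 × √5.9091 = 5.9091 + 3 × 2.4309 = 13.2017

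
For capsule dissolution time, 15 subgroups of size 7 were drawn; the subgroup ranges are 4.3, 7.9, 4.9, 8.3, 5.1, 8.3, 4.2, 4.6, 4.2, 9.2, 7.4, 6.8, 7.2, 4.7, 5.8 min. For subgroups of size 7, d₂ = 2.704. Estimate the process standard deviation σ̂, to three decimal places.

R̄ = (4.3 + 7.9 + 4.9 + 8.3 + 5.1 + 8.3 + 4.2 + 4.6 + 4.2 + 9.2 + 7.4 + 6.8 + 7.2 + 4.7 + 5.8) / 15 = 6.1933
σ̂ = R̄ / d₂ = 6.1933 / 2.704 = 2.2904

2.290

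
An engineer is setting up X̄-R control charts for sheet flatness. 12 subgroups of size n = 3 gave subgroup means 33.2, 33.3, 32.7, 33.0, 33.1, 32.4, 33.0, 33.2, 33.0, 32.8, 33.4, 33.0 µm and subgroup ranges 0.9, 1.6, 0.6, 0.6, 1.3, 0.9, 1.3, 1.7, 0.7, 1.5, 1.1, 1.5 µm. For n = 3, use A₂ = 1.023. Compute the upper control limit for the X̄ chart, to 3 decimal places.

X̄̄ = (33.2 + 33.3 + 32.7 + 33.0 + 33.1 + 32.4 + 33.0 + 33.2 + 33.0 + 32.8 + 33.4 + 33.0) / 12 = 396.1000 / 12 = 33.0083
R̄ = (0.9 + 1.6 + 0.6 + 0.6 + 1.3 + 0.9 + 1.3 + 1.7 + 0.7 + 1.5 + 1.1 + 1.5) / 12 = 13.7000 / 12 = 1.1417
UCL = X̄̄ + A₂·R̄ = 33.0083 + 1.023 × 1.1417 = 34.1763

34.176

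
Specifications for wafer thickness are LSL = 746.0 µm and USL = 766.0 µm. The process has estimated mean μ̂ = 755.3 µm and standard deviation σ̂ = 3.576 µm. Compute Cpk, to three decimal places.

Cpu = (USL − μ̂) / (3σ̂) = (766.0 − 755.3) / (3 × 3.576) = 0.9974; Cpl = (μ̂ − LSL) / (3σ̂) = (755.3 − 746.0) / (3 × 3.576) = 0.8669; Cpk = min(Cpu, Cpl) = 0.8669

0.867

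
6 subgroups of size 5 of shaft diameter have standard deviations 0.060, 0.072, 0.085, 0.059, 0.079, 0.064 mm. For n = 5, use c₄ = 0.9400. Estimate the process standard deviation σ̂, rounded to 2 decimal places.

0.07

s̄ = (0.060 + 0.072 + 0.085 + 0.059 + 0.079 + 0.064) / 6 = 0.0698
σ̂ = s̄ / c₄ = 0.0698 / 0.9400 = 0.0743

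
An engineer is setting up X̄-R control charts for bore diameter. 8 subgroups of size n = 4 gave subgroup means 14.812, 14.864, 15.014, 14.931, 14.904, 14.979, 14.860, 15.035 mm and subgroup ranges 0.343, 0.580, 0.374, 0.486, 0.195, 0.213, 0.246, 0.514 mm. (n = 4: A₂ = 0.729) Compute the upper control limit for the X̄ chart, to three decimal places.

X̄̄ = (14.812 + 14.864 + 15.014 + 14.931 + 14.904 + 14.979 + 14.860 + 15.035) / 8 = 119.3990 / 8 = 14.9249
R̄ = (0.343 + 0.580 + 0.374 + 0.486 + 0.195 + 0.213 + 0.246 + 0.514) / 8 = 2.9510 / 8 = 0.3689
UCL = X̄̄ + A₂·R̄ = 14.9249 + 0.729 × 0.3689 = 15.1938

15.194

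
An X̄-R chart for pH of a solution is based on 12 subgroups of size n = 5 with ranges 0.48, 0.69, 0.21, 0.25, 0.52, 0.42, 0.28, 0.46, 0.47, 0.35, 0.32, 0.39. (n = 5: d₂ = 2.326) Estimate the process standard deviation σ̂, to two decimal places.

0.17

R̄ = (0.48 + 0.69 + 0.21 + 0.25 + 0.52 + 0.42 + 0.28 + 0.46 + 0.47 + 0.35 + 0.32 + 0.39) / 12 = 0.4033
σ̂ = R̄ / d₂ = 0.4033 / 2.326 = 0.1734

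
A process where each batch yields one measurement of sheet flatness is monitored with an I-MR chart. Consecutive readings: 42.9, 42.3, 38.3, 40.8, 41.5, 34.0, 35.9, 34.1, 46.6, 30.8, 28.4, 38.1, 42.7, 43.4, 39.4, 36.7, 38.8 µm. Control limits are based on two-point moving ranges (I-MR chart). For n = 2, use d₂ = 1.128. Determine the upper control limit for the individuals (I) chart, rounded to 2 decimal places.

X̄ = (42.9 + 42.3 + 38.3 + 40.8 + 41.5 + 34.0 + 35.9 + 34.1 + 46.6 + 30.8 + 28.4 + 38.1 + 42.7 + 43.4 + 39.4 + 36.7 + 38.8) / 17 = 38.5118
Moving ranges: 0.6, 4.0, 2.5, 0.7, 7.5, 1.9, 1.8, 12.5, 15.8, 2.4, 9.7, 4.6, 0.7, 4.0, 2.7, 2.1; M̄R̄ = 73.5000 / 16 = 4.5938
UCL = X̄ + 3·M̄R̄/d₂ = 38.5118 + 3 × 4.5938 / 1.128 = 50.7292

50.73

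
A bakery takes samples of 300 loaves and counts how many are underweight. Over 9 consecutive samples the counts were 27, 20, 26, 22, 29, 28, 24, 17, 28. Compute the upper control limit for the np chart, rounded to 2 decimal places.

38.80

p̄ = Σdᵢ / (k·n) = 221 / (9 × 300) = 0.08185
UCL = np̄ + 3·√(np̄(1−p̄)) = 24.5556 + 3 × √(24.5556×0.91815) = 24.5556 + 3 × 4.7482 = 38.8002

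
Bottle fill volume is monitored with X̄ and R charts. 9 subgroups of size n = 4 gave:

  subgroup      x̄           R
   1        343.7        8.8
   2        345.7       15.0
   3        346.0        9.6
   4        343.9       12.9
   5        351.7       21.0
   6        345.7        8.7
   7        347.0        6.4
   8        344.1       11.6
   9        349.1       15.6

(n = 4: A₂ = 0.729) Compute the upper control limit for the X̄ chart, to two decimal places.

X̄̄ = (343.7 + 345.7 + 346.0 + 343.9 + 351.7 + 345.7 + 347.0 + 344.1 + 349.1) / 9 = 3116.9000 / 9 = 346.3222
R̄ = (8.8 + 15.0 + 9.6 + 12.9 + 21.0 + 8.7 + 6.4 + 11.6 + 15.6) / 9 = 109.6000 / 9 = 12.1778
UCL = X̄̄ + A₂·R̄ = 346.3222 + 0.729 × 12.1778 = 355.1998

355.20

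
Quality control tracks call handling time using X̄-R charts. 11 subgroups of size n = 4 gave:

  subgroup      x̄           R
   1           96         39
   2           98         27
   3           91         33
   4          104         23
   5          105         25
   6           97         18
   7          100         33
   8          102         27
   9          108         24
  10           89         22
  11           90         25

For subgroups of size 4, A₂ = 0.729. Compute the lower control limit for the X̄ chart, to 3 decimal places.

X̄̄ = (96 + 98 + 91 + 104 + 105 + 97 + 100 + 102 + 108 + 89 + 90) / 11 = 1080.0000 / 11 = 98.1818
R̄ = (39 + 27 + 33 + 23 + 25 + 18 + 33 + 27 + 24 + 22 + 25) / 11 = 296.0000 / 11 = 26.9091
LCL = X̄̄ − A₂·R̄ = 98.1818 − 0.729 × 26.9091 = 78.5651

78.565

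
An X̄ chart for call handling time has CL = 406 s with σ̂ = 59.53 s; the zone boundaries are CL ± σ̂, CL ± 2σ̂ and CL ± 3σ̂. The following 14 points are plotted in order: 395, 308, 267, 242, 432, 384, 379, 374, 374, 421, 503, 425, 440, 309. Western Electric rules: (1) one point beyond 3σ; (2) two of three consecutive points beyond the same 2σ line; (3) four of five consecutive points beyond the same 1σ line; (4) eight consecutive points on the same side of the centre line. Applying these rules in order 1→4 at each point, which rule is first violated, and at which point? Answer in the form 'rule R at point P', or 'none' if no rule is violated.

Zone of each point (C = within 1σ̂, B = 1σ̂–2σ̂, A = 2σ̂–3σ̂, * = beyond 3σ̂; sign = side of CL): 1:-C, 2:-B, 3:-A, 4:-A, 5:+C, 6:-C, 7:-C, 8:-C, 9:-C, 10:+C, 11:+B, 12:+C, 13:+C, 14:-B
Rule 2 (two of three consecutive points beyond the same 2σ limit) is satisfied at point 4.

rule 2 at point 4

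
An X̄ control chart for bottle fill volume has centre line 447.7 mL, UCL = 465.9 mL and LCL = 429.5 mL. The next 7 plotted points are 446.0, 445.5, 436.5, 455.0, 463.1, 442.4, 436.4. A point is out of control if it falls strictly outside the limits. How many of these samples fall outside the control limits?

All 7 points lie within [429.5, 465.9].

0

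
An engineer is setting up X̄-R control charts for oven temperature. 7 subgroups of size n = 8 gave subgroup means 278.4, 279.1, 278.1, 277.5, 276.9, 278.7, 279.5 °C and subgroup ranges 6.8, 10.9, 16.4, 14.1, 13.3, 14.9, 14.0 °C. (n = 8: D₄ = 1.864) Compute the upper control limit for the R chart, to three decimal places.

24.072

R̄ = (6.8 + 10.9 + 16.4 + 14.1 + 13.3 + 14.9 + 14.0) / 7 = 90.4000 / 7 = 12.9143
UCL_R = D₄·R̄ = 1.864 × 12.9143 = 24.0722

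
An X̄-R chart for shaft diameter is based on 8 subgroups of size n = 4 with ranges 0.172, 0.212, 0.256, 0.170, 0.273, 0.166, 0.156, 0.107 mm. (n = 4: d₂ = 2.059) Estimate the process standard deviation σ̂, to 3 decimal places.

R̄ = (0.172 + 0.212 + 0.256 + 0.170 + 0.273 + 0.166 + 0.156 + 0.107) / 8 = 0.1890
σ̂ = R̄ / d₂ = 0.1890 / 2.059 = 0.0918

0.092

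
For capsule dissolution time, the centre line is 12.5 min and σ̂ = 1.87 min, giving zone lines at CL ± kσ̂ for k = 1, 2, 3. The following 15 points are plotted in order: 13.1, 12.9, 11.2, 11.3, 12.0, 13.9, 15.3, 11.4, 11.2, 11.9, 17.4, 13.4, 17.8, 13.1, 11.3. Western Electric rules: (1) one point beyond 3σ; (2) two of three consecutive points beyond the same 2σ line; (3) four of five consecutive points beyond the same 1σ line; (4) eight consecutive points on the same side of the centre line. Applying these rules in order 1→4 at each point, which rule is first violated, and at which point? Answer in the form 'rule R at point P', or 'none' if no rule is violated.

rule 2 at point 13

Zone of each point (C = within 1σ̂, B = 1σ̂–2σ̂, A = 2σ̂–3σ̂, * = beyond 3σ̂; sign = side of CL): 1:+C, 2:+C, 3:-C, 4:-C, 5:-C, 6:+C, 7:+B, 8:-C, 9:-C, 10:-C, 11:+A, 12:+C, 13:+A, 14:+C, 15:-C
Rule 2 (two of three consecutive points beyond the same 2σ limit) is satisfied at point 13.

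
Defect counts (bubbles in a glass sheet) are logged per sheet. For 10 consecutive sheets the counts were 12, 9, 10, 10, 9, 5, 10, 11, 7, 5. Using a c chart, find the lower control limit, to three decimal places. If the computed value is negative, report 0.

0.000

c̄ = (12 + 9 + 10 + 10 + 9 + 5 + 10 + 11 + 7 + 5) / 10 = 88 / 10 = 8.8000
LCL = c̄ − 3√c̄ = 8.8000 − 3 × 2.9665 = -0.0994 → 0 (cannot be negative)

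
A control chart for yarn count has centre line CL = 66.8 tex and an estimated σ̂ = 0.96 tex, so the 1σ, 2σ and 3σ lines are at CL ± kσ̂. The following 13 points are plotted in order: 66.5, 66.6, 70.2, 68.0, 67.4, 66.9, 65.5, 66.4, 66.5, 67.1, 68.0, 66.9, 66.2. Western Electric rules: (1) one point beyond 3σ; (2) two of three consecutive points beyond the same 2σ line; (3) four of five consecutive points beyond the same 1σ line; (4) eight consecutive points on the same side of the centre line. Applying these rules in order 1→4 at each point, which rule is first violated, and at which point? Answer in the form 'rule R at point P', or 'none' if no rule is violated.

Zone of each point (C = within 1σ̂, B = 1σ̂–2σ̂, A = 2σ̂–3σ̂, * = beyond 3σ̂; sign = side of CL): 1:-C, 2:-C, 3:+*, 4:+B, 5:+C, 6:+C, 7:-B, 8:-C, 9:-C, 10:+C, 11:+B, 12:+C, 13:-C
Rule 1 (one point beyond the 3σ limits) is satisfied at point 3.

rule 1 at point 3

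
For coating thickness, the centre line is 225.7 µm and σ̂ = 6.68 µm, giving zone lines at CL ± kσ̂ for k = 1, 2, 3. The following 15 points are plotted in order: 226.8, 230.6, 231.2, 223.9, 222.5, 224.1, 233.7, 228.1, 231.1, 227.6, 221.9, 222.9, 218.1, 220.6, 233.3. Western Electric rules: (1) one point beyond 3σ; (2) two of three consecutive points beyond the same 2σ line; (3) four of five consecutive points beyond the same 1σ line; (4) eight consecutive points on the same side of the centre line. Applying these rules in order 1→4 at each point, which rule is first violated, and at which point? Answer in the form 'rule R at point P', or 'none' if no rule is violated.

none

Zone of each point (C = within 1σ̂, B = 1σ̂–2σ̂, A = 2σ̂–3σ̂, * = beyond 3σ̂; sign = side of CL): 1:+C, 2:+C, 3:+C, 4:-C, 5:-C, 6:-C, 7:+B, 8:+C, 9:+C, 10:+C, 11:-C, 12:-C, 13:-B, 14:-C, 15:+B
No rule fires across all 15 points.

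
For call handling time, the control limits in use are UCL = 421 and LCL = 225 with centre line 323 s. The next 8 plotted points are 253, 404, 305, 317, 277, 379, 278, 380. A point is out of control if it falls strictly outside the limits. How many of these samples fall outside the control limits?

All 8 points lie within [225, 421].

0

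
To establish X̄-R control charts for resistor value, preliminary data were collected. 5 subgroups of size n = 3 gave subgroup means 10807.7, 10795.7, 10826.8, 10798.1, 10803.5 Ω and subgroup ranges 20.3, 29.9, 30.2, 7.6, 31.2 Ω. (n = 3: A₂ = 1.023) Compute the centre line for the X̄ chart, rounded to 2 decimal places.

10806.36

X̄̄ = (10807.7 + 10795.7 + 10826.8 + 10798.1 + 10803.5) / 5 = 54031.8000 / 5 = 10806.3600
CL = X̄̄ = 10806.3600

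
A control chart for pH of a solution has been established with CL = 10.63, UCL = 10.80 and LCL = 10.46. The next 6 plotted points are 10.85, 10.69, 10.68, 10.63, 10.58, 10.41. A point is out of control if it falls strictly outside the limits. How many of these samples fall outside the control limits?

Compare each point to [10.46, 10.80]: sample 1 = 10.85 > UCL; sample 6 = 10.41 < LCL.

2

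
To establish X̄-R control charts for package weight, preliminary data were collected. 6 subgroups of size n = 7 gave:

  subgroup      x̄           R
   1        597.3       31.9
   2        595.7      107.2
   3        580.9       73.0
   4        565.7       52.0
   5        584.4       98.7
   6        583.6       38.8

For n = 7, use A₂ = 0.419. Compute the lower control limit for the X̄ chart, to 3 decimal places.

556.555

X̄̄ = (597.3 + 595.7 + 580.9 + 565.7 + 584.4 + 583.6) / 6 = 3507.6000 / 6 = 584.6000
R̄ = (31.9 + 107.2 + 73.0 + 52.0 + 98.7 + 38.8) / 6 = 401.6000 / 6 = 66.9333
LCL = X̄̄ − A₂·R̄ = 584.6000 − 0.419 × 66.9333 = 556.5549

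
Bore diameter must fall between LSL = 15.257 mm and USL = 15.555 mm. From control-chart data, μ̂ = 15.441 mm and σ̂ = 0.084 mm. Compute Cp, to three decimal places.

Cp = (USL − LSL) / (6σ̂) = (15.555 − 15.257) / (6 × 0.084) = 0.2980 / 0.5040 = 0.5913

0.591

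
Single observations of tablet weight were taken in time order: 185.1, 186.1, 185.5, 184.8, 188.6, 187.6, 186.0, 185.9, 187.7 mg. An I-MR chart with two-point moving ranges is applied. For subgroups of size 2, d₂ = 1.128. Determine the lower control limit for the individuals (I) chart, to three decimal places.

X̄ = (185.1 + 186.1 + 185.5 + 184.8 + 188.6 + 187.6 + 186.0 + 185.9 + 187.7) / 9 = 186.3667
Moving ranges: 1.0, 0.6, 0.7, 3.8, 1.0, 1.6, 0.1, 1.8; M̄R̄ = 10.6000 / 8 = 1.3250
LCL = X̄ − 3·M̄R̄/d₂ = 186.3667 − 3 × 1.3250 / 1.128 = 182.8427

182.843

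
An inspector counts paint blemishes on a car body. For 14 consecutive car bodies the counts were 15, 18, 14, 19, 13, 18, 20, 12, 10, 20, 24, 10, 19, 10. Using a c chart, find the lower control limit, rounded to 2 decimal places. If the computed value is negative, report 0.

3.91

c̄ = (15 + 18 + 14 + 19 + 13 + 18 + 20 + 12 + 10 + 20 + 24 + 10 + 19 + 10) / 14 = 222 / 14 = 15.8571
LCL = c̄ − 3√c̄ = 15.8571 − 3 × 3.9821 = 3.9108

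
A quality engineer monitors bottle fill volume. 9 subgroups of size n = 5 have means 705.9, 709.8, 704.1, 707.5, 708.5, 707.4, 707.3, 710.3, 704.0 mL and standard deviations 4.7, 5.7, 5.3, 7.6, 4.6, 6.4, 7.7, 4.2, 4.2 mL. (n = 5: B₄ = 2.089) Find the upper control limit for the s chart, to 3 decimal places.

11.698

s̄ = (4.7 + 5.7 + 5.3 + 7.6 + 4.6 + 6.4 + 7.7 + 4.2 + 4.2) / 9 = 5.6000
UCL_s = B₄·s̄ = 2.089 × 5.6000 = 11.6984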